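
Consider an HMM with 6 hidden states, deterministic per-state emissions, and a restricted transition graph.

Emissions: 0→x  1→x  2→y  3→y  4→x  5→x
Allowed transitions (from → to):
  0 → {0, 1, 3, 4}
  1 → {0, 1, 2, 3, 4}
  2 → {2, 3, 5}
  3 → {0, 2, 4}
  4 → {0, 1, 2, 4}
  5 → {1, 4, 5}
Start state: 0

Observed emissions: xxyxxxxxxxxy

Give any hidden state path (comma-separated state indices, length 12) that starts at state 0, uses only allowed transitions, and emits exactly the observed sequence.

0,4,2,5,5,5,4,1,0,4,0,3

  pos 0: x in {0,1,4,5}, choose 0; start
  pos 1: x in {0,1,4,5}, choose 4; 0->4 ok
  pos 2: y in {2,3}, choose 2; 4->2 ok
  pos 3: x in {0,1,4,5}, choose 5; 2->5 ok
  pos 4: x in {0,1,4,5}, choose 5; 5->5 ok
  pos 5: x in {0,1,4,5}, choose 5; 5->5 ok
  pos 6: x in {0,1,4,5}, choose 4; 5->4 ok
  pos 7: x in {0,1,4,5}, choose 1; 4->1 ok
  pos 8: x in {0,1,4,5}, choose 0; 1->0 ok
  pos 9: x in {0,1,4,5}, choose 4; 0->4 ok
  pos 10: x in {0,1,4,5}, choose 0; 4->0 ok
  pos 11: y in {2,3}, choose 3; 0->3 ok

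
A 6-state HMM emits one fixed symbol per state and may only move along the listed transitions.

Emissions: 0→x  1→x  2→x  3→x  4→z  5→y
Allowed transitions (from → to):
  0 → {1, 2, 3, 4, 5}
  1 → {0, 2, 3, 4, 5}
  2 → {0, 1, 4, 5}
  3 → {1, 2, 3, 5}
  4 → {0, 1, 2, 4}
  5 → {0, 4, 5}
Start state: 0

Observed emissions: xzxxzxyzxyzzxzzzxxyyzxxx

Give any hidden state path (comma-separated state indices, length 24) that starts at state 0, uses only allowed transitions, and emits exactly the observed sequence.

0,4,1,2,4,0,5,4,1,5,4,4,2,4,4,4,0,2,5,5,4,2,1,2

  pos 0: x in {0,1,2,3}, choose 0; start
  pos 1: z in {4}, choose 4; 0->4 ok
  pos 2: x in {0,1,2,3}, choose 1; 4->1 ok
  pos 3: x in {0,1,2,3}, choose 2; 1->2 ok
  pos 4: z in {4}, choose 4; 2->4 ok
  pos 5: x in {0,1,2,3}, choose 0; 4->0 ok
  pos 6: y in {5}, choose 5; 0->5 ok
  pos 7: z in {4}, choose 4; 5->4 ok
  pos 8: x in {0,1,2,3}, choose 1; 4->1 ok
  pos 9: y in {5}, choose 5; 1->5 ok
  pos 10: z in {4}, choose 4; 5->4 ok
  pos 11: z in {4}, choose 4; 4->4 ok
  pos 12: x in {0,1,2,3}, choose 2; 4->2 ok
  pos 13: z in {4}, choose 4; 2->4 ok
  pos 14: z in {4}, choose 4; 4->4 ok
  pos 15: z in {4}, choose 4; 4->4 ok
  pos 16: x in {0,1,2,3}, choose 0; 4->0 ok
  pos 17: x in {0,1,2,3}, choose 2; 0->2 ok
  pos 18: y in {5}, choose 5; 2->5 ok
  pos 19: y in {5}, choose 5; 5->5 ok
  pos 20: z in {4}, choose 4; 5->4 ok
  pos 21: x in {0,1,2,3}, choose 2; 4->2 ok
  pos 22: x in {0,1,2,3}, choose 1; 2->1 ok
  pos 23: x in {0,1,2,3}, choose 2; 1->2 ok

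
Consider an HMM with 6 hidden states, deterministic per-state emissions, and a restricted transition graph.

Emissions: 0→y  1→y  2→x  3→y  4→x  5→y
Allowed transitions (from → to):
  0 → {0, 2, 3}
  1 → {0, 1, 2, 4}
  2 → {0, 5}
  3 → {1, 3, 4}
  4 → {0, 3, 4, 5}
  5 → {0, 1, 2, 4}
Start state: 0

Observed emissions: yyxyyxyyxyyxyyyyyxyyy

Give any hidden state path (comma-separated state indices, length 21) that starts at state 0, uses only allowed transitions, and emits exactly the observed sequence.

  0: obs=y cand={0,1,3,5} pick 0 [start]
  1: obs=y cand={0,1,3,5} pick 3 [0->3 ok]
  2: obs=x cand={2,4} pick 4 [3->4 ok]
  3: obs=y cand={0,1,3,5} pick 0 [4->0 ok]
  4: obs=y cand={0,1,3,5} pick 0 [0->0 ok]
  5: obs=x cand={2,4} pick 2 [0->2 ok]
  6: obs=y cand={0,1,3,5} pick 0 [2->0 ok]
  7: obs=y cand={0,1,3,5} pick 3 [0->3 ok]
  8: obs=x cand={2,4} pick 4 [3->4 ok]
  9: obs=y cand={0,1,3,5} pick 5 [4->5 ok]
  10: obs=y cand={0,1,3,5} pick 1 [5->1 ok]
  11: obs=x cand={2,4} pick 2 [1->2 ok]
  12: obs=y cand={0,1,3,5} pick 5 [2->5 ok]
  13: obs=y cand={0,1,3,5} pick 0 [5->0 ok]
  14: obs=y cand={0,1,3,5} pick 0 [0->0 ok]
  15: obs=y cand={0,1,3,5} pick 3 [0->3 ok]
  16: obs=y cand={0,1,3,5} pick 1 [3->1 ok]
  17: obs=x cand={2,4} pick 4 [1->4 ok]
  18: obs=y cand={0,1,3,5} pick 5 [4->5 ok]
  19: obs=y cand={0,1,3,5} pick 0 [5->0 ok]
  20: obs=y cand={0,1,3,5} pick 3 [0->3 ok]

0,3,4,0,0,2,0,3,4,5,1,2,5,0,0,3,1,4,5,0,3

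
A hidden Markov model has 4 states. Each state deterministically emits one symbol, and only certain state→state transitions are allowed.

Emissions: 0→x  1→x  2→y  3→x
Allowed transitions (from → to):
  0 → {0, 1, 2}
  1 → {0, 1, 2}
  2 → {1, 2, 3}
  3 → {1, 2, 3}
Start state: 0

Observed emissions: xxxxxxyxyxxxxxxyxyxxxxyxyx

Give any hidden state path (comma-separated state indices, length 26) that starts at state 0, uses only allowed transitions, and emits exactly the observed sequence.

  t0 'x' -> {0,1,3}, take 0 (start)
  t1 'x' -> {0,1,3}, take 1 (0->1 ok)
  t2 'x' -> {0,1,3}, take 0 (1->0 ok)
  t3 'x' -> {0,1,3}, take 0 (0->0 ok)
  t4 'x' -> {0,1,3}, take 1 (0->1 ok)
  t5 'x' -> {0,1,3}, take 1 (1->1 ok)
  t6 'y' -> {2}, take 2 (1->2 ok)
  t7 'x' -> {0,1,3}, take 1 (2->1 ok)
  t8 'y' -> {2}, take 2 (1->2 ok)
  t9 'x' -> {0,1,3}, take 1 (2->1 ok)
  t10 'x' -> {0,1,3}, take 1 (1->1 ok)
  t11 'x' -> {0,1,3}, take 0 (1->0 ok)
  t12 'x' -> {0,1,3}, take 0 (0->0 ok)
  t13 'x' -> {0,1,3}, take 1 (0->1 ok)
  t14 'x' -> {0,1,3}, take 1 (1->1 ok)
  t15 'y' -> {2}, take 2 (1->2 ok)
  t16 'x' -> {0,1,3}, take 1 (2->1 ok)
  t17 'y' -> {2}, take 2 (1->2 ok)
  t18 'x' -> {0,1,3}, take 3 (2->3 ok)
  t19 'x' -> {0,1,3}, take 3 (3->3 ok)
  t20 'x' -> {0,1,3}, take 1 (3->1 ok)
  t21 'x' -> {0,1,3}, take 1 (1->1 ok)
  t22 'y' -> {2}, take 2 (1->2 ok)
  t23 'x' -> {0,1,3}, take 3 (2->3 ok)
  t24 'y' -> {2}, take 2 (3->2 ok)
  t25 'x' -> {0,1,3}, take 1 (2->1 ok)

0,1,0,0,1,1,2,1,2,1,1,0,0,1,1,2,1,2,3,3,1,1,2,3,2,1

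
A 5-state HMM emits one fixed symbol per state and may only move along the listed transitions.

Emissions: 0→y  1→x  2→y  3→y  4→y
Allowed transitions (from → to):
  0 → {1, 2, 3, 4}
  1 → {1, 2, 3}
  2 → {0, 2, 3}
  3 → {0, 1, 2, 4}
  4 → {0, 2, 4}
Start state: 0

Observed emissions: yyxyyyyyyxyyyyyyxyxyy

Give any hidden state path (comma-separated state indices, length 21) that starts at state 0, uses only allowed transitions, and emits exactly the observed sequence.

  0: obs=y cand={0,2,3,4} pick 0 [start]
  1: obs=y cand={0,2,3,4} pick 3 [0->3 ok]
  2: obs=x cand={1} pick 1 [3->1 ok]
  3: obs=y cand={0,2,3,4} pick 2 [1->2 ok]
  4: obs=y cand={0,2,3,4} pick 0 [2->0 ok]
  5: obs=y cand={0,2,3,4} pick 4 [0->4 ok]
  6: obs=y cand={0,2,3,4} pick 4 [4->4 ok]
  7: obs=y cand={0,2,3,4} pick 2 [4->2 ok]
  8: obs=y cand={0,2,3,4} pick 3 [2->3 ok]
  9: obs=x cand={1} pick 1 [3->1 ok]
  10: obs=y cand={0,2,3,4} pick 3 [1->3 ok]
  11: obs=y cand={0,2,3,4} pick 2 [3->2 ok]
  12: obs=y cand={0,2,3,4} pick 3 [2->3 ok]
  13: obs=y cand={0,2,3,4} pick 4 [3->4 ok]
  14: obs=y cand={0,2,3,4} pick 0 [4->0 ok]
  15: obs=y cand={0,2,3,4} pick 3 [0->3 ok]
  16: obs=x cand={1} pick 1 [3->1 ok]
  17: obs=y cand={0,2,3,4} pick 3 [1->3 ok]
  18: obs=x cand={1} pick 1 [3->1 ok]
  19: obs=y cand={0,2,3,4} pick 2 [1->2 ok]
  20: obs=y cand={0,2,3,4} pick 2 [2->2 ok]

0,3,1,2,0,4,4,2,3,1,3,2,3,4,0,3,1,3,1,2,2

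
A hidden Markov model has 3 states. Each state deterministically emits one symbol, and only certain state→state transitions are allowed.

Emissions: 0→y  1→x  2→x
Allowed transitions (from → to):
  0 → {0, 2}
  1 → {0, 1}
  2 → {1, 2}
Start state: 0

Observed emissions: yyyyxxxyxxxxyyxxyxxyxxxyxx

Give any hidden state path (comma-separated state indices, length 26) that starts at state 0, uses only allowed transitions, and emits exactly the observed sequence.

  [0] y  {0}  => 0  start
  [1] y  {0}  => 0  0->0 ok
  [2] y  {0}  => 0  0->0 ok
  [3] y  {0}  => 0  0->0 ok
  [4] x  {1,2}  => 2  0->2 ok
  [5] x  {1,2}  => 2  2->2 ok
  [6] x  {1,2}  => 1  2->1 ok
  [7] y  {0}  => 0  1->0 ok
  [8] x  {1,2}  => 2  0->2 ok
  [9] x  {1,2}  => 2  2->2 ok
  [10] x  {1,2}  => 2  2->2 ok
  [11] x  {1,2}  => 1  2->1 ok
  [12] y  {0}  => 0  1->0 ok
  [13] y  {0}  => 0  0->0 ok
  [14] x  {1,2}  => 2  0->2 ok
  [15] x  {1,2}  => 1  2->1 ok
  [16] y  {0}  => 0  1->0 ok
  [17] x  {1,2}  => 2  0->2 ok
  [18] x  {1,2}  => 1  2->1 ok
  [19] y  {0}  => 0  1->0 ok
  [20] x  {1,2}  => 2  0->2 ok
  [21] x  {1,2}  => 1  2->1 ok
  [22] x  {1,2}  => 1  1->1 ok
  [23] y  {0}  => 0  1->0 ok
  [24] x  {1,2}  => 2  0->2 ok
  [25] x  {1,2}  => 1  2->1 ok

0,0,0,0,2,2,1,0,2,2,2,1,0,0,2,1,0,2,1,0,2,1,1,0,2,1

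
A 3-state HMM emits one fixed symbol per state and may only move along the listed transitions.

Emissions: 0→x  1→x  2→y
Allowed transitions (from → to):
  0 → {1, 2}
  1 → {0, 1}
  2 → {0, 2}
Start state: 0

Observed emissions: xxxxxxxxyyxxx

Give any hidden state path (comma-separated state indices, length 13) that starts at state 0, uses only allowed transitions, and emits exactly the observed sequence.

  t0 'x' -> {0,1}, take 0 (start)
  t1 'x' -> {0,1}, take 1 (0->1 ok)
  t2 'x' -> {0,1}, take 0 (1->0 ok)
  t3 'x' -> {0,1}, take 1 (0->1 ok)
  t4 'x' -> {0,1}, take 0 (1->0 ok)
  t5 'x' -> {0,1}, take 1 (0->1 ok)
  t6 'x' -> {0,1}, take 1 (1->1 ok)
  t7 'x' -> {0,1}, take 0 (1->0 ok)
  t8 'y' -> {2}, take 2 (0->2 ok)
  t9 'y' -> {2}, take 2 (2->2 ok)
  t10 'x' -> {0,1}, take 0 (2->0 ok)
  t11 'x' -> {0,1}, take 1 (0->1 ok)
  t12 'x' -> {0,1}, take 1 (1->1 ok)

0,1,0,1,0,1,1,0,2,2,0,1,1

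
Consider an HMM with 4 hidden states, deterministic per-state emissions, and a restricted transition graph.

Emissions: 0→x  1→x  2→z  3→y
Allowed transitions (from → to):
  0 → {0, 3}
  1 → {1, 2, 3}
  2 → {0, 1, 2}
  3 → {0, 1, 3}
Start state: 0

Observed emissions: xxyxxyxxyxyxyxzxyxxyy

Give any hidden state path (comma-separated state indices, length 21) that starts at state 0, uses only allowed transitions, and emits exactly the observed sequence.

0,0,3,0,0,3,0,0,3,1,3,0,3,1,2,1,3,1,1,3,3

  pos 0: x in {0,1}, choose 0; start
  pos 1: x in {0,1}, choose 0; 0->0 ok
  pos 2: y in {3}, choose 3; 0->3 ok
  pos 3: x in {0,1}, choose 0; 3->0 ok
  pos 4: x in {0,1}, choose 0; 0->0 ok
  pos 5: y in {3}, choose 3; 0->3 ok
  pos 6: x in {0,1}, choose 0; 3->0 ok
  pos 7: x in {0,1}, choose 0; 0->0 ok
  pos 8: y in {3}, choose 3; 0->3 ok
  pos 9: x in {0,1}, choose 1; 3->1 ok
  pos 10: y in {3}, choose 3; 1->3 ok
  pos 11: x in {0,1}, choose 0; 3->0 ok
  pos 12: y in {3}, choose 3; 0->3 ok
  pos 13: x in {0,1}, choose 1; 3->1 ok
  pos 14: z in {2}, choose 2; 1->2 ok
  pos 15: x in {0,1}, choose 1; 2->1 ok
  pos 16: y in {3}, choose 3; 1->3 ok
  pos 17: x in {0,1}, choose 1; 3->1 ok
  pos 18: x in {0,1}, choose 1; 1->1 ok
  pos 19: y in {3}, choose 3; 1->3 ok
  pos 20: y in {3}, choose 3; 3->3 ok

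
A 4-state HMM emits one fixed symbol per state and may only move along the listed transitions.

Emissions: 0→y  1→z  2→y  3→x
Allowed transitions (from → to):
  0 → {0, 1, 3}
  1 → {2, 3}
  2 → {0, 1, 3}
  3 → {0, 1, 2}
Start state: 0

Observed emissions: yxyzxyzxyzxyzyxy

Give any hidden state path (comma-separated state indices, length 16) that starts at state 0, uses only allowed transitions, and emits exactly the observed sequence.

  0: obs=y cand={0,2} pick 0 [start]
  1: obs=x cand={3} pick 3 [0->3 ok]
  2: obs=y cand={0,2} pick 2 [3->2 ok]
  3: obs=z cand={1} pick 1 [2->1 ok]
  4: obs=x cand={3} pick 3 [1->3 ok]
  5: obs=y cand={0,2} pick 2 [3->2 ok]
  6: obs=z cand={1} pick 1 [2->1 ok]
  7: obs=x cand={3} pick 3 [1->3 ok]
  8: obs=y cand={0,2} pick 0 [3->0 ok]
  9: obs=z cand={1} pick 1 [0->1 ok]
  10: obs=x cand={3} pick 3 [1->3 ok]
  11: obs=y cand={0,2} pick 2 [3->2 ok]
  12: obs=z cand={1} pick 1 [2->1 ok]
  13: obs=y cand={0,2} pick 2 [1->2 ok]
  14: obs=x cand={3} pick 3 [2->3 ok]
  15: obs=y cand={0,2} pick 2 [3->2 ok]

0,3,2,1,3,2,1,3,0,1,3,2,1,2,3,2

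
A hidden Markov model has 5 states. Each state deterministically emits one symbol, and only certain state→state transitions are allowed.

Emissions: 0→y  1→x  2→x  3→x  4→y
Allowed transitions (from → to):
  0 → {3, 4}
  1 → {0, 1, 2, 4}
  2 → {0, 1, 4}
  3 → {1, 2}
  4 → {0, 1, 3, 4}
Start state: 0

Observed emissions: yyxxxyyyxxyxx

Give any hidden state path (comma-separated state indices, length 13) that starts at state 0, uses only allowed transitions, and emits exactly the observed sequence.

  pos 0: y in {0,4}, choose 0; start
  pos 1: y in {0,4}, choose 4; 0->4 ok
  pos 2: x in {1,2,3}, choose 3; 4->3 ok
  pos 3: x in {1,2,3}, choose 1; 3->1 ok
  pos 4: x in {1,2,3}, choose 2; 1->2 ok
  pos 5: y in {0,4}, choose 4; 2->4 ok
  pos 6: y in {0,4}, choose 4; 4->4 ok
  pos 7: y in {0,4}, choose 4; 4->4 ok
  pos 8: x in {1,2,3}, choose 1; 4->1 ok
  pos 9: x in {1,2,3}, choose 1; 1->1 ok
  pos 10: y in {0,4}, choose 4; 1->4 ok
  pos 11: x in {1,2,3}, choose 3; 4->3 ok
  pos 12: x in {1,2,3}, choose 1; 3->1 ok

0,4,3,1,2,4,4,4,1,1,4,3,1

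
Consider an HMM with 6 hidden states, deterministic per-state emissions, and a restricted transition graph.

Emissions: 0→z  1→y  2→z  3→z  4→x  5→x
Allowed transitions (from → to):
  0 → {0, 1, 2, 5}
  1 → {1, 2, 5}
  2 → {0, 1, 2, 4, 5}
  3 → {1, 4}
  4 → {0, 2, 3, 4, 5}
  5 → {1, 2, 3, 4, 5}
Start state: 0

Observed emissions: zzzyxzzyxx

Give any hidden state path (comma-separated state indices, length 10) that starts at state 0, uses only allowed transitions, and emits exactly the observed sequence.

  [0] z  {0,2,3}  => 0  start
  [1] z  {0,2,3}  => 0  0->0 ok
  [2] z  {0,2,3}  => 0  0->0 ok
  [3] y  {1}  => 1  0->1 ok
  [4] x  {4,5}  => 5  1->5 ok
  [5] z  {0,2,3}  => 2  5->2 ok
  [6] z  {0,2,3}  => 0  2->0 ok
  [7] y  {1}  => 1  0->1 ok
  [8] x  {4,5}  => 5  1->5 ok
  [9] x  {4,5}  => 4  5->4 ok

0,0,0,1,5,2,0,1,5,4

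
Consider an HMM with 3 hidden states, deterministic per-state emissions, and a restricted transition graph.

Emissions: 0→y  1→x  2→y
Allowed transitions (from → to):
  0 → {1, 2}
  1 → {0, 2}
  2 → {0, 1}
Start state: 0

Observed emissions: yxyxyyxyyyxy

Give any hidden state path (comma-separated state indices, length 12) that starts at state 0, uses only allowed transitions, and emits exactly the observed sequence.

0,1,0,1,2,0,1,2,0,2,1,2

  0: obs=y cand={0,2} pick 0 [start]
  1: obs=x cand={1} pick 1 [0->1 ok]
  2: obs=y cand={0,2} pick 0 [1->0 ok]
  3: obs=x cand={1} pick 1 [0->1 ok]
  4: obs=y cand={0,2} pick 2 [1->2 ok]
  5: obs=y cand={0,2} pick 0 [2->0 ok]
  6: obs=x cand={1} pick 1 [0->1 ok]
  7: obs=y cand={0,2} pick 2 [1->2 ok]
  8: obs=y cand={0,2} pick 0 [2->0 ok]
  9: obs=y cand={0,2} pick 2 [0->2 ok]
  10: obs=x cand={1} pick 1 [2->1 ok]
  11: obs=y cand={0,2} pick 2 [1->2 ok]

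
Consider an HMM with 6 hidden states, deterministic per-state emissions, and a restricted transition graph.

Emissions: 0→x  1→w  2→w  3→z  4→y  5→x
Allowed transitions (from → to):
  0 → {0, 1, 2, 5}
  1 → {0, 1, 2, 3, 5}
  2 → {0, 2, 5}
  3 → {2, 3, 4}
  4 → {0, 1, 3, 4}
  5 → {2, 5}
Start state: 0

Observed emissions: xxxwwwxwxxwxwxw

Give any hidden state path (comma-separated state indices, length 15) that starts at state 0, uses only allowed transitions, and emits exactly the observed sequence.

  [0] x  {0,5}  => 0  start
  [1] x  {0,5}  => 5  0->5 ok
  [2] x  {0,5}  => 5  5->5 ok
  [3] w  {1,2}  => 2  5->2 ok
  [4] w  {1,2}  => 2  2->2 ok
  [5] w  {1,2}  => 2  2->2 ok
  [6] x  {0,5}  => 0  2->0 ok
  [7] w  {1,2}  => 2  0->2 ok
  [8] x  {0,5}  => 5  2->5 ok
  [9] x  {0,5}  => 5  5->5 ok
  [10] w  {1,2}  => 2  5->2 ok
  [11] x  {0,5}  => 5  2->5 ok
  [12] w  {1,2}  => 2  5->2 ok
  [13] x  {0,5}  => 5  2->5 ok
  [14] w  {1,2}  => 2  5->2 ok

0,5,5,2,2,2,0,2,5,5,2,5,2,5,2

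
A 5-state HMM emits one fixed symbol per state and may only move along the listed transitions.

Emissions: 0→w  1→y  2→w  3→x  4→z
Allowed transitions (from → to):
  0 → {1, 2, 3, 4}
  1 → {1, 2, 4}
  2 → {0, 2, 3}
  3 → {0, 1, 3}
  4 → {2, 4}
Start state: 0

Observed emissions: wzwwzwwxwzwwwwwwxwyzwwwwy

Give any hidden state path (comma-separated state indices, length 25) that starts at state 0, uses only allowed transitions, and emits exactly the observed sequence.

0,4,2,0,4,2,0,3,0,4,2,2,2,2,0,2,3,0,1,4,2,0,2,0,1

  [0] w  {0,2}  => 0  start
  [1] z  {4}  => 4  0->4 ok
  [2] w  {0,2}  => 2  4->2 ok
  [3] w  {0,2}  => 0  2->0 ok
  [4] z  {4}  => 4  0->4 ok
  [5] w  {0,2}  => 2  4->2 ok
  [6] w  {0,2}  => 0  2->0 ok
  [7] x  {3}  => 3  0->3 ok
  [8] w  {0,2}  => 0  3->0 ok
  [9] z  {4}  => 4  0->4 ok
  [10] w  {0,2}  => 2  4->2 ok
  [11] w  {0,2}  => 2  2->2 ok
  [12] w  {0,2}  => 2  2->2 ok
  [13] w  {0,2}  => 2  2->2 ok
  [14] w  {0,2}  => 0  2->0 ok
  [15] w  {0,2}  => 2  0->2 ok
  [16] x  {3}  => 3  2->3 ok
  [17] w  {0,2}  => 0  3->0 ok
  [18] y  {1}  => 1  0->1 ok
  [19] z  {4}  => 4  1->4 ok
  [20] w  {0,2}  => 2  4->2 ok
  [21] w  {0,2}  => 0  2->0 ok
  [22] w  {0,2}  => 2  0->2 ok
  [23] w  {0,2}  => 0  2->0 ok
  [24] y  {1}  => 1  0->1 ok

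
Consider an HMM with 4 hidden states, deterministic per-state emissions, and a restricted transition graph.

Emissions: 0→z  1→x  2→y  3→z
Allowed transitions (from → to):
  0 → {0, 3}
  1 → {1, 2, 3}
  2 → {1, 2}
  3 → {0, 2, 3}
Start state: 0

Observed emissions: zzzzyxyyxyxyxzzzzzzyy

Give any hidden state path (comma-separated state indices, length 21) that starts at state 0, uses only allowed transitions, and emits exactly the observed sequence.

0,0,0,3,2,1,2,2,1,2,1,2,1,3,3,3,0,0,3,2,2

  pos 0: z in {0,3}, choose 0; start
  pos 1: z in {0,3}, choose 0; 0->0 ok
  pos 2: z in {0,3}, choose 0; 0->0 ok
  pos 3: z in {0,3}, choose 3; 0->3 ok
  pos 4: y in {2}, choose 2; 3->2 ok
  pos 5: x in {1}, choose 1; 2->1 ok
  pos 6: y in {2}, choose 2; 1->2 ok
  pos 7: y in {2}, choose 2; 2->2 ok
  pos 8: x in {1}, choose 1; 2->1 ok
  pos 9: y in {2}, choose 2; 1->2 ok
  pos 10: x in {1}, choose 1; 2->1 ok
  pos 11: y in {2}, choose 2; 1->2 ok
  pos 12: x in {1}, choose 1; 2->1 ok
  pos 13: z in {0,3}, choose 3; 1->3 ok
  pos 14: z in {0,3}, choose 3; 3->3 ok
  pos 15: z in {0,3}, choose 3; 3->3 ok
  pos 16: z in {0,3}, choose 0; 3->0 ok
  pos 17: z in {0,3}, choose 0; 0->0 ok
  pos 18: z in {0,3}, choose 3; 0->3 ok
  pos 19: y in {2}, choose 2; 3->2 ok
  pos 20: y in {2}, choose 2; 2->2 ok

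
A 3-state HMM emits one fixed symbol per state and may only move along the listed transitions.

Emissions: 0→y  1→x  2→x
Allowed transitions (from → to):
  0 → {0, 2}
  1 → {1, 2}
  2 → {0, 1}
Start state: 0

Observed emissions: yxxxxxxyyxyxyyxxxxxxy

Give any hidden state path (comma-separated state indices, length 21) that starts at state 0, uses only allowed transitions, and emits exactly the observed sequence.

0,2,1,1,1,1,2,0,0,2,0,2,0,0,2,1,1,1,1,2,0

  0: obs=y cand={0} pick 0 [start]
  1: obs=x cand={1,2} pick 2 [0->2 ok]
  2: obs=x cand={1,2} pick 1 [2->1 ok]
  3: obs=x cand={1,2} pick 1 [1->1 ok]
  4: obs=x cand={1,2} pick 1 [1->1 ok]
  5: obs=x cand={1,2} pick 1 [1->1 ok]
  6: obs=x cand={1,2} pick 2 [1->2 ok]
  7: obs=y cand={0} pick 0 [2->0 ok]
  8: obs=y cand={0} pick 0 [0->0 ok]
  9: obs=x cand={1,2} pick 2 [0->2 ok]
  10: obs=y cand={0} pick 0 [2->0 ok]
  11: obs=x cand={1,2} pick 2 [0->2 ok]
  12: obs=y cand={0} pick 0 [2->0 ok]
  13: obs=y cand={0} pick 0 [0->0 ok]
  14: obs=x cand={1,2} pick 2 [0->2 ok]
  15: obs=x cand={1,2} pick 1 [2->1 ok]
  16: obs=x cand={1,2} pick 1 [1->1 ok]
  17: obs=x cand={1,2} pick 1 [1->1 ok]
  18: obs=x cand={1,2} pick 1 [1->1 ok]
  19: obs=x cand={1,2} pick 2 [1->2 ok]
  20: obs=y cand={0} pick 0 [2->0 ok]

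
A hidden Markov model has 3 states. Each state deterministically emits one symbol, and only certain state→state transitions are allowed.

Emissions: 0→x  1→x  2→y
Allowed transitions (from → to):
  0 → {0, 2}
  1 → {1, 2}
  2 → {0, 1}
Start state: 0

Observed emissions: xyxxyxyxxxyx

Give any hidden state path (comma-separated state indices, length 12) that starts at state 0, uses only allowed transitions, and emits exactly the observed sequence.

  t0 'x' -> {0,1}, take 0 (start)
  t1 'y' -> {2}, take 2 (0->2 ok)
  t2 'x' -> {0,1}, take 1 (2->1 ok)
  t3 'x' -> {0,1}, take 1 (1->1 ok)
  t4 'y' -> {2}, take 2 (1->2 ok)
  t5 'x' -> {0,1}, take 1 (2->1 ok)
  t6 'y' -> {2}, take 2 (1->2 ok)
  t7 'x' -> {0,1}, take 0 (2->0 ok)
  t8 'x' -> {0,1}, take 0 (0->0 ok)
  t9 'x' -> {0,1}, take 0 (0->0 ok)
  t10 'y' -> {2}, take 2 (0->2 ok)
  t11 'x' -> {0,1}, take 0 (2->0 ok)

0,2,1,1,2,1,2,0,0,0,2,0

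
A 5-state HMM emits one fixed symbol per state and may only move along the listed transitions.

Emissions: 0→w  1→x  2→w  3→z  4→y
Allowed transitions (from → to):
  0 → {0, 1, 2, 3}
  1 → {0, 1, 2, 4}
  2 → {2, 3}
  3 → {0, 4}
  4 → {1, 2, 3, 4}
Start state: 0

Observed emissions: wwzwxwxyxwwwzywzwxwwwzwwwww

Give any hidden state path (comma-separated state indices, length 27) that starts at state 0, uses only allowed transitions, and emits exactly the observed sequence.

  [0] w  {0,2}  => 0  start
  [1] w  {0,2}  => 0  0->0 ok
  [2] z  {3}  => 3  0->3 ok
  [3] w  {0,2}  => 0  3->0 ok
  [4] x  {1}  => 1  0->1 ok
  [5] w  {0,2}  => 0  1->0 ok
  [6] x  {1}  => 1  0->1 ok
  [7] y  {4}  => 4  1->4 ok
  [8] x  {1}  => 1  4->1 ok
  [9] w  {0,2}  => 0  1->0 ok
  [10] w  {0,2}  => 0  0->0 ok
  [11] w  {0,2}  => 2  0->2 ok
  [12] z  {3}  => 3  2->3 ok
  [13] y  {4}  => 4  3->4 ok
  [14] w  {0,2}  => 2  4->2 ok
  [15] z  {3}  => 3  2->3 ok
  [16] w  {0,2}  => 0  3->0 ok
  [17] x  {1}  => 1  0->1 ok
  [18] w  {0,2}  => 0  1->0 ok
  [19] w  {0,2}  => 0  0->0 ok
  [20] w  {0,2}  => 2  0->2 ok
  [21] z  {3}  => 3  2->3 ok
  [22] w  {0,2}  => 0  3->0 ok
  [23] w  {0,2}  => 2  0->2 ok
  [24] w  {0,2}  => 2  2->2 ok
  [25] w  {0,2}  => 2  2->2 ok
  [26] w  {0,2}  => 2  2->2 ok

0,0,3,0,1,0,1,4,1,0,0,2,3,4,2,3,0,1,0,0,2,3,0,2,2,2,2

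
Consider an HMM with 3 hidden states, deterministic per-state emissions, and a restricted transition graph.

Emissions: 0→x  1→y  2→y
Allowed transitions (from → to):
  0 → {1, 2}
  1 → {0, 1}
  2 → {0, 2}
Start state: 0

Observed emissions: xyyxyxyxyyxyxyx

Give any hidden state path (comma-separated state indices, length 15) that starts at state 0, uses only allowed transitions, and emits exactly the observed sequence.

0,1,1,0,2,0,1,0,1,1,0,1,0,2,0

  0: obs=x cand={0} pick 0 [start]
  1: obs=y cand={1,2} pick 1 [0->1 ok]
  2: obs=y cand={1,2} pick 1 [1->1 ok]
  3: obs=x cand={0} pick 0 [1->0 ok]
  4: obs=y cand={1,2} pick 2 [0->2 ok]
  5: obs=x cand={0} pick 0 [2->0 ok]
  6: obs=y cand={1,2} pick 1 [0->1 ok]
  7: obs=x cand={0} pick 0 [1->0 ok]
  8: obs=y cand={1,2} pick 1 [0->1 ok]
  9: obs=y cand={1,2} pick 1 [1->1 ok]
  10: obs=x cand={0} pick 0 [1->0 ok]
  11: obs=y cand={1,2} pick 1 [0->1 ok]
  12: obs=x cand={0} pick 0 [1->0 ok]
  13: obs=y cand={1,2} pick 2 [0->2 ok]
  14: obs=x cand={0} pick 0 [2->0 ok]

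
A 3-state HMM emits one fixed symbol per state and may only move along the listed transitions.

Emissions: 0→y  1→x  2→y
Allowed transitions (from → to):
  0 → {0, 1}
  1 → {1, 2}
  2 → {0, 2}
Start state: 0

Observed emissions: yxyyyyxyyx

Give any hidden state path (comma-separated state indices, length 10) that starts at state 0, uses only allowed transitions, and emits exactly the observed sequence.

  pos 0: y in {0,2}, choose 0; start
  pos 1: x in {1}, choose 1; 0->1 ok
  pos 2: y in {0,2}, choose 2; 1->2 ok
  pos 3: y in {0,2}, choose 2; 2->2 ok
  pos 4: y in {0,2}, choose 2; 2->2 ok
  pos 5: y in {0,2}, choose 0; 2->0 ok
  pos 6: x in {1}, choose 1; 0->1 ok
  pos 7: y in {0,2}, choose 2; 1->2 ok
  pos 8: y in {0,2}, choose 0; 2->0 ok
  pos 9: x in {1}, choose 1; 0->1 ok

0,1,2,2,2,0,1,2,0,1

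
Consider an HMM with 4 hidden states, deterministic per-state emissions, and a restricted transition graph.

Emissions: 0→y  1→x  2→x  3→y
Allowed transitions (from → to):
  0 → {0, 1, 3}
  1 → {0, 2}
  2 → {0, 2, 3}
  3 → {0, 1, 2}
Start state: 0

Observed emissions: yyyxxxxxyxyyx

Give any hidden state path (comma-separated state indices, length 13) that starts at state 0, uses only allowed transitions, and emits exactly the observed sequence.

0,3,0,1,2,2,2,2,3,2,0,3,1

  0: obs=y cand={0,3} pick 0 [start]
  1: obs=y cand={0,3} pick 3 [0->3 ok]
  2: obs=y cand={0,3} pick 0 [3->0 ok]
  3: obs=x cand={1,2} pick 1 [0->1 ok]
  4: obs=x cand={1,2} pick 2 [1->2 ok]
  5: obs=x cand={1,2} pick 2 [2->2 ok]
  6: obs=x cand={1,2} pick 2 [2->2 ok]
  7: obs=x cand={1,2} pick 2 [2->2 ok]
  8: obs=y cand={0,3} pick 3 [2->3 ok]
  9: obs=x cand={1,2} pick 2 [3->2 ok]
  10: obs=y cand={0,3} pick 0 [2->0 ok]
  11: obs=y cand={0,3} pick 3 [0->3 ok]
  12: obs=x cand={1,2} pick 1 [3->1 ok]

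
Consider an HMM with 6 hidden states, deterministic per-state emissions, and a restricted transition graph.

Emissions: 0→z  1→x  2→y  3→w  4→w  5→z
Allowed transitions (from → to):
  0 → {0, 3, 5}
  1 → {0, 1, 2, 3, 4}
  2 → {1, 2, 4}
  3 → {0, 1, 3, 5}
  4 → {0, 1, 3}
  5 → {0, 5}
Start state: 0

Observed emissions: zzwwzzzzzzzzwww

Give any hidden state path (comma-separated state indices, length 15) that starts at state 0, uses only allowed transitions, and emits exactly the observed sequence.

0,0,3,3,5,0,0,5,5,5,5,0,3,3,3

  0: obs=z cand={0,5} pick 0 [start]
  1: obs=z cand={0,5} pick 0 [0->0 ok]
  2: obs=w cand={3,4} pick 3 [0->3 ok]
  3: obs=w cand={3,4} pick 3 [3->3 ok]
  4: obs=z cand={0,5} pick 5 [3->5 ok]
  5: obs=z cand={0,5} pick 0 [5->0 ok]
  6: obs=z cand={0,5} pick 0 [0->0 ok]
  7: obs=z cand={0,5} pick 5 [0->5 ok]
  8: obs=z cand={0,5} pick 5 [5->5 ok]
  9: obs=z cand={0,5} pick 5 [5->5 ok]
  10: obs=z cand={0,5} pick 5 [5->5 ok]
  11: obs=z cand={0,5} pick 0 [5->0 ok]
  12: obs=w cand={3,4} pick 3 [0->3 ok]
  13: obs=w cand={3,4} pick 3 [3->3 ok]
  14: obs=w cand={3,4} pick 3 [3->3 ok]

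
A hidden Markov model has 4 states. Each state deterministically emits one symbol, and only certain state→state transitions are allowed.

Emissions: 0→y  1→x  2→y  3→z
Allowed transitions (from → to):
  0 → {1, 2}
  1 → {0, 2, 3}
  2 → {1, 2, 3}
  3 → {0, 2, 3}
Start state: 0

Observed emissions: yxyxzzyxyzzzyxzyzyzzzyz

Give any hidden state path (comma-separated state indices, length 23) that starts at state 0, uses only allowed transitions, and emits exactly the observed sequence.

0,1,0,1,3,3,0,1,2,3,3,3,2,1,3,2,3,2,3,3,3,2,3

  0: obs=y cand={0,2} pick 0 [start]
  1: obs=x cand={1} pick 1 [0->1 ok]
  2: obs=y cand={0,2} pick 0 [1->0 ok]
  3: obs=x cand={1} pick 1 [0->1 ok]
  4: obs=z cand={3} pick 3 [1->3 ok]
  5: obs=z cand={3} pick 3 [3->3 ok]
  6: obs=y cand={0,2} pick 0 [3->0 ok]
  7: obs=x cand={1} pick 1 [0->1 ok]
  8: obs=y cand={0,2} pick 2 [1->2 ok]
  9: obs=z cand={3} pick 3 [2->3 ok]
  10: obs=z cand={3} pick 3 [3->3 ok]
  11: obs=z cand={3} pick 3 [3->3 ok]
  12: obs=y cand={0,2} pick 2 [3->2 ok]
  13: obs=x cand={1} pick 1 [2->1 ok]
  14: obs=z cand={3} pick 3 [1->3 ok]
  15: obs=y cand={0,2} pick 2 [3->2 ok]
  16: obs=z cand={3} pick 3 [2->3 ok]
  17: obs=y cand={0,2} pick 2 [3->2 ok]
  18: obs=z cand={3} pick 3 [2->3 ok]
  19: obs=z cand={3} pick 3 [3->3 ok]
  20: obs=z cand={3} pick 3 [3->3 ok]
  21: obs=y cand={0,2} pick 2 [3->2 ok]
  22: obs=z cand={3} pick 3 [2->3 ok]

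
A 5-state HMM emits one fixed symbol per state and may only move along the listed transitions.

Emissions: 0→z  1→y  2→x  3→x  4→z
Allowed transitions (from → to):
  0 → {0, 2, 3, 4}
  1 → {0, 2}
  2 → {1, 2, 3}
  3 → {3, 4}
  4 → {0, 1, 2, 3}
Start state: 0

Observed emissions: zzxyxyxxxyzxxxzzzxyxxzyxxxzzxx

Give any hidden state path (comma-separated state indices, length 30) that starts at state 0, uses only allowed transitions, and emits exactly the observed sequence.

0,4,2,1,2,1,2,2,2,1,0,2,3,3,4,0,0,2,1,2,3,4,1,2,2,3,4,0,2,3

  [0] z  {0,4}  => 0  start
  [1] z  {0,4}  => 4  0->4 ok
  [2] x  {2,3}  => 2  4->2 ok
  [3] y  {1}  => 1  2->1 ok
  [4] x  {2,3}  => 2  1->2 ok
  [5] y  {1}  => 1  2->1 ok
  [6] x  {2,3}  => 2  1->2 ok
  [7] x  {2,3}  => 2  2->2 ok
  [8] x  {2,3}  => 2  2->2 ok
  [9] y  {1}  => 1  2->1 ok
  [10] z  {0,4}  => 0  1->0 ok
  [11] x  {2,3}  => 2  0->2 ok
  [12] x  {2,3}  => 3  2->3 ok
  [13] x  {2,3}  => 3  3->3 ok
  [14] z  {0,4}  => 4  3->4 ok
  [15] z  {0,4}  => 0  4->0 ok
  [16] z  {0,4}  => 0  0->0 ok
  [17] x  {2,3}  => 2  0->2 ok
  [18] y  {1}  => 1  2->1 ok
  [19] x  {2,3}  => 2  1->2 ok
  [20] x  {2,3}  => 3  2->3 ok
  [21] z  {0,4}  => 4  3->4 ok
  [22] y  {1}  => 1  4->1 ok
  [23] x  {2,3}  => 2  1->2 ok
  [24] x  {2,3}  => 2  2->2 ok
  [25] x  {2,3}  => 3  2->3 ok
  [26] z  {0,4}  => 4  3->4 ok
  [27] z  {0,4}  => 0  4->0 ok
  [28] x  {2,3}  => 2  0->2 ok
  [29] x  {2,3}  => 3  2->3 ok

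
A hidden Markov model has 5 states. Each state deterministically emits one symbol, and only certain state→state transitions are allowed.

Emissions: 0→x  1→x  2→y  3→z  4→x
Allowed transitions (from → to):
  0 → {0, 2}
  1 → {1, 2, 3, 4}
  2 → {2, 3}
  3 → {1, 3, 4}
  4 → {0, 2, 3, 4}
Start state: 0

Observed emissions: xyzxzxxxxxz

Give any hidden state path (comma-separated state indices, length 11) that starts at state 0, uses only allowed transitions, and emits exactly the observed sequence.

0,2,3,4,3,1,1,4,4,4,3

  0: obs=x cand={0,1,4} pick 0 [start]
  1: obs=y cand={2} pick 2 [0->2 ok]
  2: obs=z cand={3} pick 3 [2->3 ok]
  3: obs=x cand={0,1,4} pick 4 [3->4 ok]
  4: obs=z cand={3} pick 3 [4->3 ok]
  5: obs=x cand={0,1,4} pick 1 [3->1 ok]
  6: obs=x cand={0,1,4} pick 1 [1->1 ok]
  7: obs=x cand={0,1,4} pick 4 [1->4 ok]
  8: obs=x cand={0,1,4} pick 4 [4->4 ok]
  9: obs=x cand={0,1,4} pick 4 [4->4 ok]
  10: obs=z cand={3} pick 3 [4->3 ok]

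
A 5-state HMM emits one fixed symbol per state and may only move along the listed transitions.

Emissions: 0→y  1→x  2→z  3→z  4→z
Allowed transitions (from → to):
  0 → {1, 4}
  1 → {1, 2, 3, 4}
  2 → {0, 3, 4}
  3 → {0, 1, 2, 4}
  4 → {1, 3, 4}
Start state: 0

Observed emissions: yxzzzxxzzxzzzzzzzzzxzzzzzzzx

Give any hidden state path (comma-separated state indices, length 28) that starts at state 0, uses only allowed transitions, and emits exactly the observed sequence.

  0: obs=y cand={0} pick 0 [start]
  1: obs=x cand={1} pick 1 [0->1 ok]
  2: obs=z cand={2,3,4} pick 4 [1->4 ok]
  3: obs=z cand={2,3,4} pick 4 [4->4 ok]
  4: obs=z cand={2,3,4} pick 3 [4->3 ok]
  5: obs=x cand={1} pick 1 [3->1 ok]
  6: obs=x cand={1} pick 1 [1->1 ok]
  7: obs=z cand={2,3,4} pick 2 [1->2 ok]
  8: obs=z cand={2,3,4} pick 3 [2->3 ok]
  9: obs=x cand={1} pick 1 [3->1 ok]
  10: obs=z cand={2,3,4} pick 2 [1->2 ok]
  11: obs=z cand={2,3,4} pick 4 [2->4 ok]
  12: obs=z cand={2,3,4} pick 4 [4->4 ok]
  13: obs=z cand={2,3,4} pick 3 [4->3 ok]
  14: obs=z cand={2,3,4} pick 4 [3->4 ok]
  15: obs=z cand={2,3,4} pick 4 [4->4 ok]
  16: obs=z cand={2,3,4} pick 4 [4->4 ok]
  17: obs=z cand={2,3,4} pick 4 [4->4 ok]
  18: obs=z cand={2,3,4} pick 3 [4->3 ok]
  19: obs=x cand={1} pick 1 [3->1 ok]
  20: obs=z cand={2,3,4} pick 3 [1->3 ok]
  21: obs=z cand={2,3,4} pick 4 [3->4 ok]
  22: obs=z cand={2,3,4} pick 3 [4->3 ok]
  23: obs=z cand={2,3,4} pick 2 [3->2 ok]
  24: obs=z cand={2,3,4} pick 3 [2->3 ok]
  25: obs=z cand={2,3,4} pick 2 [3->2 ok]
  26: obs=z cand={2,3,4} pick 4 [2->4 ok]
  27: obs=x cand={1} pick 1 [4->1 ok]

0,1,4,4,3,1,1,2,3,1,2,4,4,3,4,4,4,4,3,1,3,4,3,2,3,2,4,1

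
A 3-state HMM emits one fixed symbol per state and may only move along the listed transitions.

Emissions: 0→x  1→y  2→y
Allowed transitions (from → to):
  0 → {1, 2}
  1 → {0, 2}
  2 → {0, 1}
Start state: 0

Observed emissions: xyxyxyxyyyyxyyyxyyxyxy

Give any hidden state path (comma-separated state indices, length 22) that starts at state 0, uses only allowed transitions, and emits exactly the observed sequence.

  0: obs=x cand={0} pick 0 [start]
  1: obs=y cand={1,2} pick 2 [0->2 ok]
  2: obs=x cand={0} pick 0 [2->0 ok]
  3: obs=y cand={1,2} pick 2 [0->2 ok]
  4: obs=x cand={0} pick 0 [2->0 ok]
  5: obs=y cand={1,2} pick 2 [0->2 ok]
  6: obs=x cand={0} pick 0 [2->0 ok]
  7: obs=y cand={1,2} pick 2 [0->2 ok]
  8: obs=y cand={1,2} pick 1 [2->1 ok]
  9: obs=y cand={1,2} pick 2 [1->2 ok]
  10: obs=y cand={1,2} pick 1 [2->1 ok]
  11: obs=x cand={0} pick 0 [1->0 ok]
  12: obs=y cand={1,2} pick 1 [0->1 ok]
  13: obs=y cand={1,2} pick 2 [1->2 ok]
  14: obs=y cand={1,2} pick 1 [2->1 ok]
  15: obs=x cand={0} pick 0 [1->0 ok]
  16: obs=y cand={1,2} pick 2 [0->2 ok]
  17: obs=y cand={1,2} pick 1 [2->1 ok]
  18: obs=x cand={0} pick 0 [1->0 ok]
  19: obs=y cand={1,2} pick 1 [0->1 ok]
  20: obs=x cand={0} pick 0 [1->0 ok]
  21: obs=y cand={1,2} pick 1 [0->1 ok]

0,2,0,2,0,2,0,2,1,2,1,0,1,2,1,0,2,1,0,1,0,1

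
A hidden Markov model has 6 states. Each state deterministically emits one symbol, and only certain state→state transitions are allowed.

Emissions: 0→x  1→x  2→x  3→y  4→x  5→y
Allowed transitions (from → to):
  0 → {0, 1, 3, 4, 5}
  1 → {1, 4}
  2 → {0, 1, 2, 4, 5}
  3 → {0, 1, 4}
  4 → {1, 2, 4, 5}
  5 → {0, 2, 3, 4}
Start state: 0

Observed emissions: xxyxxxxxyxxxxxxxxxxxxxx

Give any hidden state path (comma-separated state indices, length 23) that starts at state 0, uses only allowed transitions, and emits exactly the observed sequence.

0,0,5,4,2,1,4,4,5,2,4,1,4,2,2,0,1,1,1,1,1,4,1

  t0 'x' -> {0,1,2,4}, take 0 (start)
  t1 'x' -> {0,1,2,4}, take 0 (0->0 ok)
  t2 'y' -> {3,5}, take 5 (0->5 ok)
  t3 'x' -> {0,1,2,4}, take 4 (5->4 ok)
  t4 'x' -> {0,1,2,4}, take 2 (4->2 ok)
  t5 'x' -> {0,1,2,4}, take 1 (2->1 ok)
  t6 'x' -> {0,1,2,4}, take 4 (1->4 ok)
  t7 'x' -> {0,1,2,4}, take 4 (4->4 ok)
  t8 'y' -> {3,5}, take 5 (4->5 ok)
  t9 'x' -> {0,1,2,4}, take 2 (5->2 ok)
  t10 'x' -> {0,1,2,4}, take 4 (2->4 ok)
  t11 'x' -> {0,1,2,4}, take 1 (4->1 ok)
  t12 'x' -> {0,1,2,4}, take 4 (1->4 ok)
  t13 'x' -> {0,1,2,4}, take 2 (4->2 ok)
  t14 'x' -> {0,1,2,4}, take 2 (2->2 ok)
  t15 'x' -> {0,1,2,4}, take 0 (2->0 ok)
  t16 'x' -> {0,1,2,4}, take 1 (0->1 ok)
  t17 'x' -> {0,1,2,4}, take 1 (1->1 ok)
  t18 'x' -> {0,1,2,4}, take 1 (1->1 ok)
  t19 'x' -> {0,1,2,4}, take 1 (1->1 ok)
  t20 'x' -> {0,1,2,4}, take 1 (1->1 ok)
  t21 'x' -> {0,1,2,4}, take 4 (1->4 ok)
  t22 'x' -> {0,1,2,4}, take 1 (4->1 ok)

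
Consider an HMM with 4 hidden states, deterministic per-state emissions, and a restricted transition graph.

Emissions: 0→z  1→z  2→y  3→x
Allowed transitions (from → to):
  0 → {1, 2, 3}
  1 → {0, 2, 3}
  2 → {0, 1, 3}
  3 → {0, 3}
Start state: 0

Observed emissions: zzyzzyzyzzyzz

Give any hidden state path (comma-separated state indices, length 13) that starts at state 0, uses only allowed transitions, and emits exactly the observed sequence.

0,1,2,0,1,2,0,2,1,0,2,1,0

  pos 0: z in {0,1}, choose 0; start
  pos 1: z in {0,1}, choose 1; 0->1 ok
  pos 2: y in {2}, choose 2; 1->2 ok
  pos 3: z in {0,1}, choose 0; 2->0 ok
  pos 4: z in {0,1}, choose 1; 0->1 ok
  pos 5: y in {2}, choose 2; 1->2 ok
  pos 6: z in {0,1}, choose 0; 2->0 ok
  pos 7: y in {2}, choose 2; 0->2 ok
  pos 8: z in {0,1}, choose 1; 2->1 ok
  pos 9: z in {0,1}, choose 0; 1->0 ok
  pos 10: y in {2}, choose 2; 0->2 ok
  pos 11: z in {0,1}, choose 1; 2->1 ok
  pos 12: z in {0,1}, choose 0; 1->0 ok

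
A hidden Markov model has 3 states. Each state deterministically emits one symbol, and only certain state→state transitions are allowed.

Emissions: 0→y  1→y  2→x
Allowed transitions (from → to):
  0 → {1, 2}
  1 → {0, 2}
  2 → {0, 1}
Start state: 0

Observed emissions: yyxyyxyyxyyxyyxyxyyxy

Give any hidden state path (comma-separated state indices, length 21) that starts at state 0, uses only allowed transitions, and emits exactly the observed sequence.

0,1,2,1,0,2,0,1,2,1,0,2,1,0,2,0,2,0,1,2,0

  0: obs=y cand={0,1} pick 0 [start]
  1: obs=y cand={0,1} pick 1 [0->1 ok]
  2: obs=x cand={2} pick 2 [1->2 ok]
  3: obs=y cand={0,1} pick 1 [2->1 ok]
  4: obs=y cand={0,1} pick 0 [1->0 ok]
  5: obs=x cand={2} pick 2 [0->2 ok]
  6: obs=y cand={0,1} pick 0 [2->0 ok]
  7: obs=y cand={0,1} pick 1 [0->1 ok]
  8: obs=x cand={2} pick 2 [1->2 ok]
  9: obs=y cand={0,1} pick 1 [2->1 ok]
  10: obs=y cand={0,1} pick 0 [1->0 ok]
  11: obs=x cand={2} pick 2 [0->2 ok]
  12: obs=y cand={0,1} pick 1 [2->1 ok]
  13: obs=y cand={0,1} pick 0 [1->0 ok]
  14: obs=x cand={2} pick 2 [0->2 ok]
  15: obs=y cand={0,1} pick 0 [2->0 ok]
  16: obs=x cand={2} pick 2 [0->2 ok]
  17: obs=y cand={0,1} pick 0 [2->0 ok]
  18: obs=y cand={0,1} pick 1 [0->1 ok]
  19: obs=x cand={2} pick 2 [1->2 ok]
  20: obs=y cand={0,1} pick 0 [2->0 ok]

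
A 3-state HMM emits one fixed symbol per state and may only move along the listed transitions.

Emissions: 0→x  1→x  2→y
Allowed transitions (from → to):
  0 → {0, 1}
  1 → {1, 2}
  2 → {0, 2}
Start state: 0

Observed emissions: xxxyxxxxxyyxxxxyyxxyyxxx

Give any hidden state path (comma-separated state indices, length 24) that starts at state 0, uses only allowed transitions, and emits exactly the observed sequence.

0,1,1,2,0,1,1,1,1,2,2,0,0,0,1,2,2,0,1,2,2,0,0,1

  0: obs=x cand={0,1} pick 0 [start]
  1: obs=x cand={0,1} pick 1 [0->1 ok]
  2: obs=x cand={0,1} pick 1 [1->1 ok]
  3: obs=y cand={2} pick 2 [1->2 ok]
  4: obs=x cand={0,1} pick 0 [2->0 ok]
  5: obs=x cand={0,1} pick 1 [0->1 ok]
  6: obs=x cand={0,1} pick 1 [1->1 ok]
  7: obs=x cand={0,1} pick 1 [1->1 ok]
  8: obs=x cand={0,1} pick 1 [1->1 ok]
  9: obs=y cand={2} pick 2 [1->2 ok]
  10: obs=y cand={2} pick 2 [2->2 ok]
  11: obs=x cand={0,1} pick 0 [2->0 ok]
  12: obs=x cand={0,1} pick 0 [0->0 ok]
  13: obs=x cand={0,1} pick 0 [0->0 ok]
  14: obs=x cand={0,1} pick 1 [0->1 ok]
  15: obs=y cand={2} pick 2 [1->2 ok]
  16: obs=y cand={2} pick 2 [2->2 ok]
  17: obs=x cand={0,1} pick 0 [2->0 ok]
  18: obs=x cand={0,1} pick 1 [0->1 ok]
  19: obs=y cand={2} pick 2 [1->2 ok]
  20: obs=y cand={2} pick 2 [2->2 ok]
  21: obs=x cand={0,1} pick 0 [2->0 ok]
  22: obs=x cand={0,1} pick 0 [0->0 ok]
  23: obs=x cand={0,1} pick 1 [0->1 ok]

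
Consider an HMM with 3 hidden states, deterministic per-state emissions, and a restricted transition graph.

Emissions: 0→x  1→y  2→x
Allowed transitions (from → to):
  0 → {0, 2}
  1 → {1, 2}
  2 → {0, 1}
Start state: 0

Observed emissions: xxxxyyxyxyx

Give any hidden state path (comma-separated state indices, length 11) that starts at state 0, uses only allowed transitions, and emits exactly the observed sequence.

0,0,0,2,1,1,2,1,2,1,2

  pos 0: x in {0,2}, choose 0; start
  pos 1: x in {0,2}, choose 0; 0->0 ok
  pos 2: x in {0,2}, choose 0; 0->0 ok
  pos 3: x in {0,2}, choose 2; 0->2 ok
  pos 4: y in {1}, choose 1; 2->1 ok
  pos 5: y in {1}, choose 1; 1->1 ok
  pos 6: x in {0,2}, choose 2; 1->2 ok
  pos 7: y in {1}, choose 1; 2->1 ok
  pos 8: x in {0,2}, choose 2; 1->2 ok
  pos 9: y in {1}, choose 1; 2->1 ok
  pos 10: x in {0,2}, choose 2; 1->2 ok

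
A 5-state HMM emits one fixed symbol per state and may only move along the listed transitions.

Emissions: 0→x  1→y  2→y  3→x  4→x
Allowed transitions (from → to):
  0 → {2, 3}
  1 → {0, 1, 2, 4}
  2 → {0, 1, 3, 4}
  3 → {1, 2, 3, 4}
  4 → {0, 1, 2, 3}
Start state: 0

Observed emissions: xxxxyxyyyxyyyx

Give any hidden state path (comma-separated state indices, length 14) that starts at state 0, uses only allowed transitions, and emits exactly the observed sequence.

0,3,3,3,1,0,2,1,2,0,2,1,2,3

  0: obs=x cand={0,3,4} pick 0 [start]
  1: obs=x cand={0,3,4} pick 3 [0->3 ok]
  2: obs=x cand={0,3,4} pick 3 [3->3 ok]
  3: obs=x cand={0,3,4} pick 3 [3->3 ok]
  4: obs=y cand={1,2} pick 1 [3->1 ok]
  5: obs=x cand={0,3,4} pick 0 [1->0 ok]
  6: obs=y cand={1,2} pick 2 [0->2 ok]
  7: obs=y cand={1,2} pick 1 [2->1 ok]
  8: obs=y cand={1,2} pick 2 [1->2 ok]
  9: obs=x cand={0,3,4} pick 0 [2->0 ok]
  10: obs=y cand={1,2} pick 2 [0->2 ok]
  11: obs=y cand={1,2} pick 1 [2->1 ok]
  12: obs=y cand={1,2} pick 2 [1->2 ok]
  13: obs=x cand={0,3,4} pick 3 [2->3 ok]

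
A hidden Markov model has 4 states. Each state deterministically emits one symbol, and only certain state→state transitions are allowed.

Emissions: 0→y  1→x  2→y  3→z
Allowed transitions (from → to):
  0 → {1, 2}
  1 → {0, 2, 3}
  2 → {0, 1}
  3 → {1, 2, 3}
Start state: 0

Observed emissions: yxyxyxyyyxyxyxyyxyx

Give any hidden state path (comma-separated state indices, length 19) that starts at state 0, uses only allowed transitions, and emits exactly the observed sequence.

0,1,0,1,2,1,0,2,0,1,0,1,2,1,2,0,1,0,1

  0: obs=y cand={0,2} pick 0 [start]
  1: obs=x cand={1} pick 1 [0->1 ok]
  2: obs=y cand={0,2} pick 0 [1->0 ok]
  3: obs=x cand={1} pick 1 [0->1 ok]
  4: obs=y cand={0,2} pick 2 [1->2 ok]
  5: obs=x cand={1} pick 1 [2->1 ok]
  6: obs=y cand={0,2} pick 0 [1->0 ok]
  7: obs=y cand={0,2} pick 2 [0->2 ok]
  8: obs=y cand={0,2} pick 0 [2->0 ok]
  9: obs=x cand={1} pick 1 [0->1 ok]
  10: obs=y cand={0,2} pick 0 [1->0 ok]
  11: obs=x cand={1} pick 1 [0->1 ok]
  12: obs=y cand={0,2} pick 2 [1->2 ok]
  13: obs=x cand={1} pick 1 [2->1 ok]
  14: obs=y cand={0,2} pick 2 [1->2 ok]
  15: obs=y cand={0,2} pick 0 [2->0 ok]
  16: obs=x cand={1} pick 1 [0->1 ok]
  17: obs=y cand={0,2} pick 0 [1->0 ok]
  18: obs=x cand={1} pick 1 [0->1 ok]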